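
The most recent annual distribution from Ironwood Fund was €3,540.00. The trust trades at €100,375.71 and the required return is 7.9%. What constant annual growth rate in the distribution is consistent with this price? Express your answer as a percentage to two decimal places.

P = D₀(1+g)/(r−g) ⇒ P(r−g) = D₀(1+g) ⇒ g(P+D₀) = P·r − D₀
g = (P·r − D₀)/(P + D₀) = (€100,375.71×0.079 − €3,540.00) / (€100,375.71 + €3,540.00) = 0.042243

4.22%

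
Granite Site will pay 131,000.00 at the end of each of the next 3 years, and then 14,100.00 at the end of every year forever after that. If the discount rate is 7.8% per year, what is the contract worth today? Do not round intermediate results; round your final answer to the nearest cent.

PV of 3-year annuity: 131,000.00 × [1 − (1+0.078)^−3] / 0.078 = 338821.75110
Perpetuity value at year 3: 14,100.00 / 0.078 = 180769.23077
PV of perpetuity: 180769.23077 / (1+0.078)^3 = 144300.63008
Total PV = 338821.75110 + 144300.63008 = 483122.38118

483122.38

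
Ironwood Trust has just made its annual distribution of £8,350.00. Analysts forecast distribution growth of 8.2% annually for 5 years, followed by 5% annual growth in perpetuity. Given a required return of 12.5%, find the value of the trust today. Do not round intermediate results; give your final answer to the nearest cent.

£133402.66

D_1 = 9034.70000
D_2 = 9775.54540
D_3 = 10577.14012
D_4 = 11444.46561
D_5 = 12382.91179
Terminal value at year 5: TV = D_5×(1+g_2)/(r−g_2) = 13002.05738/0.075 = 173360.76510
P_0 = D_1/(1+r)^1 + D_2/(1+r)^2 + D_3/(1+r)^3 + D_4/(1+r)^4 + D_5/(1+r)^5 + TV/(1+r)^5
    = 8030.84444 + 7723.88772 + 7428.66357 + 7144.72354 + 6871.63633 + 96202.90862 = 133402.66423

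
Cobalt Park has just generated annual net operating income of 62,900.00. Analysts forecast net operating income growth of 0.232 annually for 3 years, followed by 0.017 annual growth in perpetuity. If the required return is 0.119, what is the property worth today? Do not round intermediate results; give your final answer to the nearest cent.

1066418.02

D_1 = 77492.80000
D_2 = 95471.12960
D_3 = 117620.43167
Terminal value at year 3: TV = D_3×(1+g_2)/(r−g_2) = 119619.97901/0.102 = 1172744.89221
P_0 = D_1/(1+r)^1 + D_2/(1+r)^2 + D_3/(1+r)^3 + TV/(1+r)^3
    = 69251.83199 + 76245.09117 + 83944.55077 + 836976.55037 = 1066418.02431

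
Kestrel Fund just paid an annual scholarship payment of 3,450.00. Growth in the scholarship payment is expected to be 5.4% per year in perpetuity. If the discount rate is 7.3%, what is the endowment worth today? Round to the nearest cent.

191384.21

D₁ = D₀ × (1 + g) = 3,450.00 × 1.054 = 3,636.3000
Growing perpetuity: P = D₁ / (r − g) = 3,636.3000 / (0.073 − 0.054) = 191,384.21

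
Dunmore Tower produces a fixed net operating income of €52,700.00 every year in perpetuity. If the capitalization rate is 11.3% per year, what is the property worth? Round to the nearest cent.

Level perpetuity: PV = C / r = €52,700.00 / 0.113 = €466,371.68

€466371.68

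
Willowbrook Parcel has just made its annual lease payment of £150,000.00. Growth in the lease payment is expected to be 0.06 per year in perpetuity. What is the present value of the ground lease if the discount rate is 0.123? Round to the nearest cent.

£2523809.52

D₁ = D₀ × (1 + g) = £150,000.00 × 1.06 = £159,000.0000
Growing perpetuity: P = D₁ / (r − g) = £159,000.0000 / (0.123 − 0.06) = £2,523,809.52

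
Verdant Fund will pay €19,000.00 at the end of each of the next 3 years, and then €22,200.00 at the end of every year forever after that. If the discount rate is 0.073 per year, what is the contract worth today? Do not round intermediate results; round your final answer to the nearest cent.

€295757.60

PV of 3-year annuity: €19,000.00 × [1 − (1+0.073)^−3] / 0.073 = 49589.96302
Perpetuity value at year 3: €22,200.00 / 0.073 = 304109.58904
PV of perpetuity: 304109.58904 / (1+0.073)^3 = 246167.63225
Total PV = 49589.96302 + 246167.63225 = 295757.59527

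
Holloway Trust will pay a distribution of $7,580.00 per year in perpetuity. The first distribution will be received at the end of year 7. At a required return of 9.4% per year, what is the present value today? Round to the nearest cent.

$47036.76

Value at end of year 6: C / r = $7,580.00 / 0.094 = $80,638.2979
Discount to today: PV = $80,638.2979 / (1 + 0.094)^6 = $80,638.2979 / 1.714368 = $47,036.76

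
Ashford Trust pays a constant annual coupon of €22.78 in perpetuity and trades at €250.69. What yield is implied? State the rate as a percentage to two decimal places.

9.09%

P = C/r ⇒ r = C/P = €22.78/€250.69 = 0.090869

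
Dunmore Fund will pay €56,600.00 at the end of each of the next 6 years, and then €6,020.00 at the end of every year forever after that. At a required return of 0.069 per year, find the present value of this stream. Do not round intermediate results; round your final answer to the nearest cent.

€329084.04

PV of 6-year annuity: €56,600.00 × [1 − (1+0.069)^−6] / 0.069 = 270621.02632
Perpetuity value at year 6: €6,020.00 / 0.069 = 87246.37681
PV of perpetuity: 87246.37681 / (1+0.069)^6 = 58463.00970
Total PV = 270621.02632 + 58463.00970 = 329084.03602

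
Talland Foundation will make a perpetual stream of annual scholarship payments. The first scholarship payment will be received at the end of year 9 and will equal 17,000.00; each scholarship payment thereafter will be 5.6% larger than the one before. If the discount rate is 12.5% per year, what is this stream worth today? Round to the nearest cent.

96023.97

Value at end of year 8: C₁ / (r − g) = 17,000.00 / (0.125 − 0.056) = 246,376.8116
Discount to today: PV = 246,376.8116 / (1 + 0.125)^8 = 246,376.8116 / 2.565785 = 96,023.97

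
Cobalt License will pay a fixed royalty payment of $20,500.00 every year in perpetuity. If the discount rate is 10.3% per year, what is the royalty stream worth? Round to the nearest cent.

$199029.13

Level perpetuity: PV = C / r = $20,500.00 / 0.103 = $199,029.13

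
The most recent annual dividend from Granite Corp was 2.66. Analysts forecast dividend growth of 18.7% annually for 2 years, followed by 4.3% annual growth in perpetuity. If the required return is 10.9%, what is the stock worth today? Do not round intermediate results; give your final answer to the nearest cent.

D_1 = 3.15742
D_2 = 3.74786
Terminal value at year 2: TV = D_2×(1+g_2)/(r−g_2) = 3.90902/0.066 = 59.22751
P_0 = D_1/(1+r)^1 + D_2/(1+r)^2 + TV/(1+r)^2
    = 2.84709 + 3.04733 + 48.15710 = 54.05152

54.05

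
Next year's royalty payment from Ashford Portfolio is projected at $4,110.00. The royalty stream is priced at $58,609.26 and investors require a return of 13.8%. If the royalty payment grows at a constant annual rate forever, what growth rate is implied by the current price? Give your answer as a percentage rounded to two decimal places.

P = D₁/(r−g) ⇒ g = r − D₁/P = 0.138 − $4,110.00/$58,609.26 = 0.067875

6.79%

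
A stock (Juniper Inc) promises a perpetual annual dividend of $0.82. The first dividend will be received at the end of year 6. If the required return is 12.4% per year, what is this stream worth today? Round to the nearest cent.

Value at end of year 5: C / r = $0.82 / 0.124 = $6.6129
Discount to today: PV = $6.6129 / (1 + 0.124)^5 = $6.6129 / 1.794038 = $3.69

$3.69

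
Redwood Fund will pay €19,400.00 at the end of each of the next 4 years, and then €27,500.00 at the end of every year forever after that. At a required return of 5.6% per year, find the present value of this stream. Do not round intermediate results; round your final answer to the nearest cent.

€462745.07

PV of 4-year annuity: €19,400.00 × [1 − (1+0.056)^−4] / 0.056 = 67843.37811
Perpetuity value at year 4: €27,500.00 / 0.056 = 491071.42857
PV of perpetuity: 491071.42857 / (1+0.056)^4 = 394901.69155
Total PV = 67843.37811 + 394901.69155 = 462745.06967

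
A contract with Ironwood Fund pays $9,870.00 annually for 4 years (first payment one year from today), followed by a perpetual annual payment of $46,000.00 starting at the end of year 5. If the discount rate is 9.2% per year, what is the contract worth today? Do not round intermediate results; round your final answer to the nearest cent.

$383460.93

PV of 4-year annuity: $9,870.00 × [1 − (1+0.092)^−4] / 0.092 = 31836.16526
Perpetuity value at year 4: $46,000.00 / 0.092 = 500000.00000
PV of perpetuity: 500000.00000 / (1+0.092)^4 = 351624.76171
Total PV = 31836.16526 + 351624.76171 = 383460.92697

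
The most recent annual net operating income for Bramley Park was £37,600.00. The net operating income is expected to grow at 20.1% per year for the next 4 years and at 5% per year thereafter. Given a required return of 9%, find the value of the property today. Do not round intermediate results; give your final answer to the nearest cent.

D_1 = 45157.60000
D_2 = 54234.27760
D_3 = 65135.36740
D_4 = 78227.57624
Terminal value at year 4: TV = D_4×(1+g_2)/(r−g_2) = 82138.95506/0.04 = 2053473.87642
P_0 = D_1/(1+r)^1 + D_2/(1+r)^2 + D_3/(1+r)^3 + D_4/(1+r)^4 + TV/(1+r)^4
    = 41428.99083 + 45647.90641 + 50296.45467 + 55418.38721 + 1454732.66432 = 1647524.40343

£1647524.40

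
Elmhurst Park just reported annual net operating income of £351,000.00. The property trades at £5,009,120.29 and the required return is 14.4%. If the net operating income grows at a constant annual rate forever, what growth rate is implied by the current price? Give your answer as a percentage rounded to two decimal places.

6.91%

P = D₀(1+g)/(r−g) ⇒ P(r−g) = D₀(1+g) ⇒ g(P+D₀) = P·r − D₀
g = (P·r − D₀)/(P + D₀) = (£5,009,120.29×0.144 − £351,000.00) / (£5,009,120.29 + £351,000.00) = 0.069087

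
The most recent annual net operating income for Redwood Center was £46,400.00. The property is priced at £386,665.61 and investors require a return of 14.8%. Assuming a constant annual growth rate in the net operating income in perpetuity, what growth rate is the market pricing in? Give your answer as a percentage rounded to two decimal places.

2.50%

P = D₀(1+g)/(r−g) ⇒ P(r−g) = D₀(1+g) ⇒ g(P+D₀) = P·r − D₀
g = (P·r − D₀)/(P + D₀) = (£386,665.61×0.148 − £46,400.00) / (£386,665.61 + £46,400.00) = 0.025000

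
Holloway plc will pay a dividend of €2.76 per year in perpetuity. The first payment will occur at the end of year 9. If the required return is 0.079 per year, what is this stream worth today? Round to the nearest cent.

Value at end of year 8: C / r = €2.76 / 0.079 = €34.9367
Discount to today: PV = €34.9367 / (1 + 0.079)^8 = €34.9367 / 1.837264 = €19.02

€19.02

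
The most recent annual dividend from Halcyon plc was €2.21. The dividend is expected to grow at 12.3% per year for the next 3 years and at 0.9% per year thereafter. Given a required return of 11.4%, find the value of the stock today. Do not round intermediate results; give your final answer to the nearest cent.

D_1 = 2.48183
D_2 = 2.78710
D_3 = 3.12991
Terminal value at year 3: TV = D_3×(1+g_2)/(r−g_2) = 3.15808/0.105 = 30.07692
P_0 = D_1/(1+r)^1 + D_2/(1+r)^2 + D_3/(1+r)^3 + TV/(1+r)^3
    = 2.22785 + 2.24585 + 2.26400 + 21.75594 = 28.49364

€28.49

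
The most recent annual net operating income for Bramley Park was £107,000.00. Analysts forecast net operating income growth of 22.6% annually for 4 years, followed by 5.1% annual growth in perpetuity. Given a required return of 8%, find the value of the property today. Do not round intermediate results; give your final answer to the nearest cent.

D_1 = 131182.00000
D_2 = 160829.13200
D_3 = 197176.51583
D_4 = 241738.40841
Terminal value at year 4: TV = D_4×(1+g_2)/(r−g_2) = 254067.06724/0.029 = 8760933.35307
P_0 = D_1/(1+r)^1 + D_2/(1+r)^2 + D_3/(1+r)^3 + D_4/(1+r)^4 + TV/(1+r)^4
    = 121464.81481 + 137885.05830 + 156525.07544 + 177684.94675 + 6439547.55286 = 7033107.44817

£7033107.45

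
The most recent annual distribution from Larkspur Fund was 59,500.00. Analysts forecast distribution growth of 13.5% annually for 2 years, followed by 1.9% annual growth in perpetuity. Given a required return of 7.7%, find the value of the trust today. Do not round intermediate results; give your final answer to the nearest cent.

1289761.99

D_1 = 67532.50000
D_2 = 76649.38750
Terminal value at year 2: TV = D_2×(1+g_2)/(r−g_2) = 78105.72586/0.058 = 1346650.44591
P_0 = D_1/(1+r)^1 + D_2/(1+r)^2 + TV/(1+r)^2
    = 62704.27112 + 66081.10281 + 1160976.61659 = 1289761.99052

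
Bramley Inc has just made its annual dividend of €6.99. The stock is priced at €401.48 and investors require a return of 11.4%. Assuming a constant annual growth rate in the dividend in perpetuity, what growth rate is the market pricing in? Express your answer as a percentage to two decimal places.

P = D₀(1+g)/(r−g) ⇒ P(r−g) = D₀(1+g) ⇒ g(P+D₀) = P·r − D₀
g = (P·r − D₀)/(P + D₀) = (€401.48×0.114 − €6.99) / (€401.48 + €6.99) = 0.094937

9.49%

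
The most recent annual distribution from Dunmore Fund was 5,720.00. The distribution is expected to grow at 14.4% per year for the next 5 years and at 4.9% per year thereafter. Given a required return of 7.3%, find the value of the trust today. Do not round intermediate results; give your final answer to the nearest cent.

D_1 = 6543.68000
D_2 = 7485.96992
D_3 = 8563.94959
D_4 = 9797.15833
D_5 = 11207.94913
Terminal value at year 5: TV = D_5×(1+g_2)/(r−g_2) = 11757.13864/0.024 = 489880.77650
P_0 = D_1/(1+r)^1 + D_2/(1+r)^2 + D_3/(1+r)^3 + D_4/(1+r)^4 + D_5/(1+r)^5 + TV/(1+r)^5
    = 6098.49021 + 6502.02498 + 6932.26149 + 7390.96658 + 7880.02402 + 344422.71649 = 379226.48378

379226.48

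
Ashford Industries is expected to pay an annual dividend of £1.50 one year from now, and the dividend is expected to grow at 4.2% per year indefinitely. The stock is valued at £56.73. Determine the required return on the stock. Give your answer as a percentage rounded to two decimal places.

6.84%

P = D₁/(r − g) ⇒ r = D₁/P + g = £1.5000/£56.73 + 0.042 = 0.026441 + 0.042 = 0.068441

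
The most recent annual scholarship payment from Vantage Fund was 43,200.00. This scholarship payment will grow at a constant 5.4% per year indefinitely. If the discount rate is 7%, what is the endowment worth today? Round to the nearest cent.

2845800.00

D₁ = D₀ × (1 + g) = 43,200.00 × 1.054 = 45,532.8000
Growing perpetuity: P = D₁ / (r − g) = 45,532.8000 / (0.07 − 0.054) = 2,845,800.00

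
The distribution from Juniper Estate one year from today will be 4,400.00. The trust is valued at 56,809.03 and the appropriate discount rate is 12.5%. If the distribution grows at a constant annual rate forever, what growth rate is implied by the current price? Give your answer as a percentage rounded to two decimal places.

4.75%

P = D₁/(r−g) ⇒ g = r − D₁/P = 0.125 − 4,400.00/56,809.03 = 0.047548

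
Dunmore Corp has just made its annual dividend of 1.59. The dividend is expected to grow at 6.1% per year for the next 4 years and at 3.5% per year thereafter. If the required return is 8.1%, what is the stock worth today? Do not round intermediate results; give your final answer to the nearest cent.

39.27

D_1 = 1.68699
D_2 = 1.78990
D_3 = 1.89908
D_4 = 2.01492
Terminal value at year 4: TV = D_4×(1+g_2)/(r−g_2) = 2.08545/0.046 = 45.33579
P_0 = D_1/(1+r)^1 + D_2/(1+r)^2 + D_3/(1+r)^3 + D_4/(1+r)^4 + TV/(1+r)^4
    = 1.56058 + 1.53171 + 1.50337 + 1.47556 + 33.20002 = 39.27124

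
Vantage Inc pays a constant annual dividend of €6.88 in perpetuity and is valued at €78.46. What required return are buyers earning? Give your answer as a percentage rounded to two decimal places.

8.77%

P = C/r ⇒ r = C/P = €6.88/€78.46 = 0.087688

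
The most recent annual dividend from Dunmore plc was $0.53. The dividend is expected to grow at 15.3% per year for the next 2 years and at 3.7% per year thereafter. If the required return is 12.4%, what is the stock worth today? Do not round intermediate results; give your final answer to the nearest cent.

$7.75

D_1 = 0.61109
D_2 = 0.70459
Terminal value at year 2: TV = D_2×(1+g_2)/(r−g_2) = 0.73066/0.087 = 8.39835
P_0 = D_1/(1+r)^1 + D_2/(1+r)^2 + TV/(1+r)^2
    = 0.54367 + 0.55770 + 6.64755 = 7.74892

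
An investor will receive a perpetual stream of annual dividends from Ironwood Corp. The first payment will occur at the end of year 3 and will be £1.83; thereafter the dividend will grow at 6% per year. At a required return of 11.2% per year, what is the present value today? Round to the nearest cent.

Value at end of year 2: C₁ / (r − g) = £1.83 / (0.112 − 0.06) = £35.1923
Discount to today: PV = £35.1923 / (1 + 0.112)^2 = £35.1923 / 1.236544 = £28.46

£28.46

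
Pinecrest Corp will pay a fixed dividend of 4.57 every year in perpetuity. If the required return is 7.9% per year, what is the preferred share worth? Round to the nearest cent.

57.85

Level perpetuity: PV = C / r = 4.57 / 0.079 = 57.85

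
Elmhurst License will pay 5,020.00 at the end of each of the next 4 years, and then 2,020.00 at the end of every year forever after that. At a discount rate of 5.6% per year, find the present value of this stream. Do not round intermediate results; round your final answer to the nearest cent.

PV of 4-year annuity: 5,020.00 × [1 − (1+0.056)^−4] / 0.056 = 17555.34836
Perpetuity value at year 4: 2,020.00 / 0.056 = 36071.42857
PV of perpetuity: 36071.42857 / (1+0.056)^4 = 29007.32425
Total PV = 17555.34836 + 29007.32425 = 46562.67261

46562.67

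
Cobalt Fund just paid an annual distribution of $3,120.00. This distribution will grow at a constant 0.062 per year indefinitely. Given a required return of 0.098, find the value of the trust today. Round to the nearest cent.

$92040.00

D₁ = D₀ × (1 + g) = $3,120.00 × 1.062 = $3,313.4400
Growing perpetuity: P = D₁ / (r − g) = $3,313.4400 / (0.098 − 0.062) = $92,040.00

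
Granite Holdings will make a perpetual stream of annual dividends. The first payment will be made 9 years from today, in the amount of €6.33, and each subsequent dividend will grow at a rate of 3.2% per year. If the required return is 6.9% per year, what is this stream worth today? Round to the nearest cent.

€100.32

Value at end of year 8: C₁ / (r − g) = €6.33 / (0.069 − 0.032) = €171.0811
Discount to today: PV = €171.0811 / (1 + 0.069)^8 = €171.0811 / 1.705382 = €100.32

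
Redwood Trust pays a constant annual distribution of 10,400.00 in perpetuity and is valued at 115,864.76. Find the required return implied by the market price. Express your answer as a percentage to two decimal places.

P = C/r ⇒ r = C/P = 10,400.00/115,864.76 = 0.089760

8.98%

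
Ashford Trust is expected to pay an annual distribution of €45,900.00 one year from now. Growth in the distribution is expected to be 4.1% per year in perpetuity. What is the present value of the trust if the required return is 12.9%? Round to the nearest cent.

Growing perpetuity: P = D₁ / (r − g) = €45,900.0000 / (0.129 − 0.041) = €521,590.91

€521590.91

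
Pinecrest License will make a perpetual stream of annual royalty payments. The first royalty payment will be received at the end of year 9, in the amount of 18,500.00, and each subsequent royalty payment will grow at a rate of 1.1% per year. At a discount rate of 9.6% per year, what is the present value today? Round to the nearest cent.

104536.60

Value at end of year 8: C₁ / (r − g) = 18,500.00 / (0.096 − 0.011) = 217,647.0588
Discount to today: PV = 217,647.0588 / (1 + 0.096)^8 = 217,647.0588 / 2.082018 = 104,536.60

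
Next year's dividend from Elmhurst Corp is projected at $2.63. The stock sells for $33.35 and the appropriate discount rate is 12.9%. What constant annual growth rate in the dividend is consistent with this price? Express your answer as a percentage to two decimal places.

P = D₁/(r−g) ⇒ g = r − D₁/P = 0.129 − $2.63/$33.35 = 0.050139

5.01%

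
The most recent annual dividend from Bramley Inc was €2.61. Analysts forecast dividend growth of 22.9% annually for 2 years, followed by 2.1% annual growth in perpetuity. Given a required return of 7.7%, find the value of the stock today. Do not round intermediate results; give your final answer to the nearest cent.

€68.34

D_1 = 3.20769
D_2 = 3.94225
Terminal value at year 2: TV = D_2×(1+g_2)/(r−g_2) = 4.02504/0.056 = 71.87568
P_0 = D_1/(1+r)^1 + D_2/(1+r)^2 + TV/(1+r)^2
    = 2.97836 + 3.39870 + 61.96559 = 68.34265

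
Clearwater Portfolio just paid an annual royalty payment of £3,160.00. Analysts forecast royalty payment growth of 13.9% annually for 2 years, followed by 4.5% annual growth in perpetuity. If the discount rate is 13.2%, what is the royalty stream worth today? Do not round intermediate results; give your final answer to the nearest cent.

D_1 = 3599.24000
D_2 = 4099.53436
Terminal value at year 2: TV = D_2×(1+g_2)/(r−g_2) = 4284.01341/0.087 = 49241.53340
P_0 = D_1/(1+r)^1 + D_2/(1+r)^2 + TV/(1+r)^2
    = 3179.54064 + 3199.20211 + 38427.19771 = 44805.94046

£44805.94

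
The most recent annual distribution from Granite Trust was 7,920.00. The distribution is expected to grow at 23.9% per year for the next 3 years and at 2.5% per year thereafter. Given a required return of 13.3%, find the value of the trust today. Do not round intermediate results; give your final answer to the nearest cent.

D_1 = 9812.88000
D_2 = 12158.15832
D_3 = 15063.95816
Terminal value at year 3: TV = D_3×(1+g_2)/(r−g_2) = 15440.55711/0.108 = 142968.12141
P_0 = D_1/(1+r)^1 + D_2/(1+r)^2 + D_3/(1+r)^3 + TV/(1+r)^3
    = 8660.97087 + 9471.26471 + 10357.36714 + 98299.08630 = 126788.68902

126788.69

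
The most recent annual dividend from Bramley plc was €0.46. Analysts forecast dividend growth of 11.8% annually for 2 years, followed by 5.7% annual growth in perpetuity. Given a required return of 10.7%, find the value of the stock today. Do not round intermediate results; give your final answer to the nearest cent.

D_1 = 0.51428
D_2 = 0.57497
Terminal value at year 2: TV = D_2×(1+g_2)/(r−g_2) = 0.60774/0.05 = 12.15476
P_0 = D_1/(1+r)^1 + D_2/(1+r)^2 + TV/(1+r)^2
    = 0.46457 + 0.46919 + 9.91862 = 10.85238

€10.85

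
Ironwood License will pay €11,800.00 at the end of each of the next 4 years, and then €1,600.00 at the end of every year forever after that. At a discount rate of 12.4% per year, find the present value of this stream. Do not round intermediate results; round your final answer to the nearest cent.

€43624.99

PV of 4-year annuity: €11,800.00 × [1 − (1+0.124)^−4] / 0.124 = 35540.86400
Perpetuity value at year 4: €1,600.00 / 0.124 = 12903.22581
PV of perpetuity: 12903.22581 / (1+0.124)^4 = 8084.12560
Total PV = 35540.86400 + 8084.12560 = 43624.98960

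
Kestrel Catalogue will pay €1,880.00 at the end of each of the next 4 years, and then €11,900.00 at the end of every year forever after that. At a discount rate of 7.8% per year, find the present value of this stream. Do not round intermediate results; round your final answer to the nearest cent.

€119228.31

PV of 4-year annuity: €1,880.00 × [1 − (1+0.078)^−4] / 0.078 = 6254.61975
Perpetuity value at year 4: €11,900.00 / 0.078 = 152564.10256
PV of perpetuity: 152564.10256 / (1+0.078)^4 = 112973.69031
Total PV = 6254.61975 + 112973.69031 = 119228.31006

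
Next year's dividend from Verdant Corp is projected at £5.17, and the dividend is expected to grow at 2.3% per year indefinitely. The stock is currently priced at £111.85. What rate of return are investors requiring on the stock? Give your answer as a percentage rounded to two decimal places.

6.92%

P = D₁/(r − g) ⇒ r = D₁/P + g = £5.1700/£111.85 + 0.023 = 0.046223 + 0.023 = 0.069223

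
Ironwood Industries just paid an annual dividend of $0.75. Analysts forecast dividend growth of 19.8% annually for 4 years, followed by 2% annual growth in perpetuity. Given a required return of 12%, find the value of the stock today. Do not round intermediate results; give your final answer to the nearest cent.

$13.57

D_1 = 0.89850
D_2 = 1.07640
D_3 = 1.28953
D_4 = 1.54486
Terminal value at year 4: TV = D_4×(1+g_2)/(r−g_2) = 1.57576/0.1 = 15.75755
P_0 = D_1/(1+r)^1 + D_2/(1+r)^2 + D_3/(1+r)^3 + D_4/(1+r)^4 + TV/(1+r)^4
    = 0.80223 + 0.85810 + 0.91786 + 0.98179 + 10.01421 = 13.57419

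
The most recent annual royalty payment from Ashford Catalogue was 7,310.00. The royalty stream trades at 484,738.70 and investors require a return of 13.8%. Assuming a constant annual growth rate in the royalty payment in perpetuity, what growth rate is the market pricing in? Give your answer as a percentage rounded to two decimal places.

12.11%

P = D₀(1+g)/(r−g) ⇒ P(r−g) = D₀(1+g) ⇒ g(P+D₀) = P·r − D₀
g = (P·r − D₀)/(P + D₀) = (484,738.70×0.138 − 7,310.00) / (484,738.70 + 7,310.00) = 0.121094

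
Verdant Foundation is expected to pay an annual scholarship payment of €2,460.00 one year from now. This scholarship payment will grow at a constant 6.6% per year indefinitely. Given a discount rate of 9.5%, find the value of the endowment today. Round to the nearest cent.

Growing perpetuity: P = D₁ / (r − g) = €2,460.0000 / (0.095 − 0.066) = €84,827.59

€84827.59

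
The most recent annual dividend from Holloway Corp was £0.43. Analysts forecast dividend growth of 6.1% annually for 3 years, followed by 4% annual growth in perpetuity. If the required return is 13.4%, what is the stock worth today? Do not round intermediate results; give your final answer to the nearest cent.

D_1 = 0.45623
D_2 = 0.48406
D_3 = 0.51359
Terminal value at year 3: TV = D_3×(1+g_2)/(r−g_2) = 0.53413/0.094 = 5.68225
P_0 = D_1/(1+r)^1 + D_2/(1+r)^2 + D_3/(1+r)^3 + TV/(1+r)^3
    = 0.40232 + 0.37642 + 0.35219 + 3.89656 = 5.02748

£5.03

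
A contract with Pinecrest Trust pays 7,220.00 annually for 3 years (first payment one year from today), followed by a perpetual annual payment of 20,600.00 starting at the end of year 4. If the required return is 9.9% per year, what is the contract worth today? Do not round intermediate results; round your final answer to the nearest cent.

174748.06

PV of 3-year annuity: 7,220.00 × [1 − (1+0.099)^−3] / 0.099 = 17986.72855
Perpetuity value at year 3: 20,600.00 / 0.099 = 208080.80808
PV of perpetuity: 208080.80808 / (1+0.099)^3 = 156761.33326
Total PV = 17986.72855 + 156761.33326 = 174748.06181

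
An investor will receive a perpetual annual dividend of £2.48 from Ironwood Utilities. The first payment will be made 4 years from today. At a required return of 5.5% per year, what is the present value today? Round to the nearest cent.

£38.40

Value at end of year 3: C / r = £2.48 / 0.055 = £45.0909
Discount to today: PV = £45.0909 / (1 + 0.055)^3 = £45.0909 / 1.174241 = £38.40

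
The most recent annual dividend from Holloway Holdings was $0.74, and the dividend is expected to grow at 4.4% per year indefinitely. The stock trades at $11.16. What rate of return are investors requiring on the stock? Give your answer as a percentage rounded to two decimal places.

D₁ = $0.74 × 1.044 = $0.7726
P = D₁/(r − g) ⇒ r = D₁/P + g = $0.7726/$11.16 + 0.044 = 0.069226 + 0.044 = 0.113226

11.32%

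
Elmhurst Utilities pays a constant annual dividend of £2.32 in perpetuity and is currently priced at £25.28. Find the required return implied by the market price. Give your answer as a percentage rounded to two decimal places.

9.18%

P = C/r ⇒ r = C/P = £2.32/£25.28 = 0.091772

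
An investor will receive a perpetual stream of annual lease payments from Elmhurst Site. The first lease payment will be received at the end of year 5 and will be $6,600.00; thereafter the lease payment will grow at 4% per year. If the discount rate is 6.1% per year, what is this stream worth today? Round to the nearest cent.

Value at end of year 4: C₁ / (r − g) = $6,600.00 / (0.061 − 0.04) = $314,285.7143
Discount to today: PV = $314,285.7143 / (1 + 0.061)^4 = $314,285.7143 / 1.267248 = $248,006.52

$248006.52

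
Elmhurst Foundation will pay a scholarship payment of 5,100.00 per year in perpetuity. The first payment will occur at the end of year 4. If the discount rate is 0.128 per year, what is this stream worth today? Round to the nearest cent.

27760.86

Value at end of year 3: C / r = 5,100.00 / 0.128 = 39,843.7500
Discount to today: PV = 39,843.7500 / (1 + 0.128)^3 = 39,843.7500 / 1.435249 = 27,760.86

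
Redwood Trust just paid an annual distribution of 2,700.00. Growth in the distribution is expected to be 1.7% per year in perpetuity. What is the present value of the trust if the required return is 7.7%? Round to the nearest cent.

D₁ = D₀ × (1 + g) = 2,700.00 × 1.017 = 2,745.9000
Growing perpetuity: P = D₁ / (r − g) = 2,745.9000 / (0.077 − 0.017) = 45,765.00

45765.00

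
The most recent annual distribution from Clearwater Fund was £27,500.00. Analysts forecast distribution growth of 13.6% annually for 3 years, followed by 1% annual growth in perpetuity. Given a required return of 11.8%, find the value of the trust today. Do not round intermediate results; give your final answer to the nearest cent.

D_1 = 31240.00000
D_2 = 35488.64000
D_3 = 40315.09504
Terminal value at year 3: TV = D_3×(1+g_2)/(r−g_2) = 40718.24599/0.108 = 377020.79621
P_0 = D_1/(1+r)^1 + D_2/(1+r)^2 + D_3/(1+r)^3 + TV/(1+r)^3
    = 27942.75492 + 28392.63827 + 28849.76483 + 269798.72663 = 354983.88465

£354983.88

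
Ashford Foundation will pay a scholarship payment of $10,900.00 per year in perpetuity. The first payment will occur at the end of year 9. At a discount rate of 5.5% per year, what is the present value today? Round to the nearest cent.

Value at end of year 8: C / r = $10,900.00 / 0.055 = $198,181.8182
Discount to today: PV = $198,181.8182 / (1 + 0.055)^8 = $198,181.8182 / 1.534687 = $129,135.05

$129135.05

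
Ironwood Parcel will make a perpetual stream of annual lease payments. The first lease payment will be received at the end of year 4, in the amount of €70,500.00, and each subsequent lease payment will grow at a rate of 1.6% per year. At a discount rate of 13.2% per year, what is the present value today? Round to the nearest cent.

Value at end of year 3: C₁ / (r − g) = €70,500.00 / (0.132 − 0.016) = €607,758.6207
Discount to today: PV = €607,758.6207 / (1 + 0.132)^3 = €607,758.6207 / 1.450572 = €418,978.61

€418978.61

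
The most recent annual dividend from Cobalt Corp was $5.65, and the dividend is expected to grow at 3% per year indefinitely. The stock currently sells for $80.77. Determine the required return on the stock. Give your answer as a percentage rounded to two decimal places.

10.21%

D₁ = $5.65 × 1.03 = $5.8195
P = D₁/(r − g) ⇒ r = D₁/P + g = $5.8195/$80.77 + 0.03 = 0.072050 + 0.03 = 0.102050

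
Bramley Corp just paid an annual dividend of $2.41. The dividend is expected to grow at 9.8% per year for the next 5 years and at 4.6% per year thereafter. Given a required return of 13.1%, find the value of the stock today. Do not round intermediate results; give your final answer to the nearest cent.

D_1 = 2.64618
D_2 = 2.90551
D_3 = 3.19025
D_4 = 3.50289
D_5 = 3.84617
Terminal value at year 5: TV = D_5×(1+g_2)/(r−g_2) = 4.02310/0.085 = 47.33054
P_0 = D_1/(1+r)^1 + D_2/(1+r)^2 + D_3/(1+r)^3 + D_4/(1+r)^4 + D_5/(1+r)^5 + TV/(1+r)^5
    = 2.33968 + 2.27142 + 2.20514 + 2.14080 + 2.07834 + 25.57576 = 36.61113

$36.61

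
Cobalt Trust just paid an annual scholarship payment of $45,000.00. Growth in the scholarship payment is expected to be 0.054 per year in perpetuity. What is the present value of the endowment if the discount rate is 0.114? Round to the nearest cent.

D₁ = D₀ × (1 + g) = $45,000.00 × 1.054 = $47,430.0000
Growing perpetuity: P = D₁ / (r − g) = $47,430.0000 / (0.114 − 0.054) = $790,500.00

$790500.00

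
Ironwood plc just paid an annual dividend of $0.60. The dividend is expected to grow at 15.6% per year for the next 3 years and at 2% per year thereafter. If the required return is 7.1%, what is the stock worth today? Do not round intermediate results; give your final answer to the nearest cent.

D_1 = 0.69360
D_2 = 0.80180
D_3 = 0.92688
Terminal value at year 3: TV = D_3×(1+g_2)/(r−g_2) = 0.94542/0.051 = 18.53765
P_0 = D_1/(1+r)^1 + D_2/(1+r)^2 + D_3/(1+r)^3 + TV/(1+r)^3
    = 0.64762 + 0.69902 + 0.75449 + 15.08990 = 17.19103

$17.19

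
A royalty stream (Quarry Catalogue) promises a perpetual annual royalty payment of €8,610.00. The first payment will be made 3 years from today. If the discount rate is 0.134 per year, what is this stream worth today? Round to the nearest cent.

Value at end of year 2: C / r = €8,610.00 / 0.134 = €64,253.7313
Discount to today: PV = €64,253.7313 / (1 + 0.134)^2 = €64,253.7313 / 1.285956 = €49,965.73

€49965.73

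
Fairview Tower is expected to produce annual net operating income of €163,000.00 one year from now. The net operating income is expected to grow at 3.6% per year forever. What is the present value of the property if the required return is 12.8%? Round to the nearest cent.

Growing perpetuity: P = D₁ / (r − g) = €163,000.0000 / (0.128 − 0.036) = €1,771,739.13

€1771739.13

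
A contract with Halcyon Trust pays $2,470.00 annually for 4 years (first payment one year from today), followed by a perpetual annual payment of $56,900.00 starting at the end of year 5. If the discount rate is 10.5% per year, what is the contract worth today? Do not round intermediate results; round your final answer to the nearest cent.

PV of 4-year annuity: $2,470.00 × [1 − (1+0.105)^−4] / 0.105 = 7745.57009
Perpetuity value at year 4: $56,900.00 / 0.105 = 541904.76190
PV of perpetuity: 541904.76190 / (1+0.105)^4 = 363474.42253
Total PV = 7745.57009 + 363474.42253 = 371219.99263

$371219.99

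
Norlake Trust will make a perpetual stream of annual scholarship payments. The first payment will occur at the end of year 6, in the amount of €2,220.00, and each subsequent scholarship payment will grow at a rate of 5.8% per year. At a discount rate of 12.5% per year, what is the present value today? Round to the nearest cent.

€18387.20

Value at end of year 5: C₁ / (r − g) = €2,220.00 / (0.125 − 0.058) = €33,134.3284
Discount to today: PV = €33,134.3284 / (1 + 0.125)^5 = €33,134.3284 / 1.802032 = €18,387.20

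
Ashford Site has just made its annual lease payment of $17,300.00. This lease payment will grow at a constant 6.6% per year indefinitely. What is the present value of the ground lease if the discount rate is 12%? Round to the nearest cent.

$341514.81

D₁ = D₀ × (1 + g) = $17,300.00 × 1.066 = $18,441.8000
Growing perpetuity: P = D₁ / (r − g) = $18,441.8000 / (0.12 − 0.066) = $341,514.81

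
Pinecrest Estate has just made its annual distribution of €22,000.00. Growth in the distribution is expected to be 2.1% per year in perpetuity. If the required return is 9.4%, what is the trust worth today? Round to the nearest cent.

D₁ = D₀ × (1 + g) = €22,000.00 × 1.021 = €22,462.0000
Growing perpetuity: P = D₁ / (r − g) = €22,462.0000 / (0.094 − 0.021) = €307,698.63

€307698.63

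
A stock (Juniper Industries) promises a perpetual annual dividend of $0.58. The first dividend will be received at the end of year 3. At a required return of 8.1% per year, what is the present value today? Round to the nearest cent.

Value at end of year 2: C / r = $0.58 / 0.081 = $7.1605
Discount to today: PV = $7.1605 / (1 + 0.081)^2 = $7.1605 / 1.168561 = $6.13

$6.13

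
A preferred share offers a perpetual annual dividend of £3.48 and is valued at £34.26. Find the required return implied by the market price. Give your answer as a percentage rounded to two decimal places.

10.16%

P = C/r ⇒ r = C/P = £3.48/£34.26 = 0.101576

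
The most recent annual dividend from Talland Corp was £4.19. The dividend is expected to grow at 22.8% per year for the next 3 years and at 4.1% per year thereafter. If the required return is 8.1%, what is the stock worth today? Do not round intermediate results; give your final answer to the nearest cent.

£176.16

D_1 = 5.14532
D_2 = 6.31845
D_3 = 7.75906
Terminal value at year 3: TV = D_3×(1+g_2)/(r−g_2) = 8.07718/0.04 = 201.92954
P_0 = D_1/(1+r)^1 + D_2/(1+r)^2 + D_3/(1+r)^3 + TV/(1+r)^3
    = 4.75978 + 5.40704 + 6.14231 + 159.85373 = 176.16286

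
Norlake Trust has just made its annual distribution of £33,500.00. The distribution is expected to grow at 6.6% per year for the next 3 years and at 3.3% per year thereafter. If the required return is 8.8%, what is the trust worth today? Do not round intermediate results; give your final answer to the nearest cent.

D_1 = 35711.00000
D_2 = 38067.92600
D_3 = 40580.40912
Terminal value at year 3: TV = D_3×(1+g_2)/(r−g_2) = 41919.56262/0.055 = 762173.86576
P_0 = D_1/(1+r)^1 + D_2/(1+r)^2 + D_3/(1+r)^3 + TV/(1+r)^3
    = 32822.61029 + 32158.91781 + 31508.64557 + 591789.65228 = 688279.82595

£688279.83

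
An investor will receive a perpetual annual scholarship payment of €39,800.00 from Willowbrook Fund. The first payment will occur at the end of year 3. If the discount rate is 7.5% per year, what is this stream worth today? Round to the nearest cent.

€459203.17

Value at end of year 2: C / r = €39,800.00 / 0.075 = €530,666.6667
Discount to today: PV = €530,666.6667 / (1 + 0.075)^2 = €530,666.6667 / 1.155625 = €459,203.17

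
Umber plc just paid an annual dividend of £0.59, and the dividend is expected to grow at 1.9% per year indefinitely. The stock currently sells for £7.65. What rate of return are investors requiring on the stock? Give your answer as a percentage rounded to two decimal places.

D₁ = £0.59 × 1.019 = £0.6012
P = D₁/(r − g) ⇒ r = D₁/P + g = £0.6012/£7.65 + 0.019 = 0.078590 + 0.019 = 0.097590

9.76%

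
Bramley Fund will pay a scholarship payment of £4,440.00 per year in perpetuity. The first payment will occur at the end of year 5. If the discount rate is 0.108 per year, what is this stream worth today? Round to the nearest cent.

£27277.22

Value at end of year 4: C / r = £4,440.00 / 0.108 = £41,111.1111
Discount to today: PV = £41,111.1111 / (1 + 0.108)^4 = £41,111.1111 / 1.507159 = £27,277.22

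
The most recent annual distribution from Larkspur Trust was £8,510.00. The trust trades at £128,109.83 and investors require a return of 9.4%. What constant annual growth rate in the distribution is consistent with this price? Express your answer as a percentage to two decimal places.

2.59%

P = D₀(1+g)/(r−g) ⇒ P(r−g) = D₀(1+g) ⇒ g(P+D₀) = P·r − D₀
g = (P·r − D₀)/(P + D₀) = (£128,109.83×0.094 − £8,510.00) / (£128,109.83 + £8,510.00) = 0.025855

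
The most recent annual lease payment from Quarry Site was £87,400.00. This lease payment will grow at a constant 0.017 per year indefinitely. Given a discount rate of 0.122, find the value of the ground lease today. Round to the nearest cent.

£846531.43

D₁ = D₀ × (1 + g) = £87,400.00 × 1.017 = £88,885.8000
Growing perpetuity: P = D₁ / (r − g) = £88,885.8000 / (0.122 − 0.017) = £846,531.43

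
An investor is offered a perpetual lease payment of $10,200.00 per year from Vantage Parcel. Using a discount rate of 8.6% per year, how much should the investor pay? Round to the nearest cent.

Level perpetuity: PV = C / r = $10,200.00 / 0.086 = $118,604.65

$118604.65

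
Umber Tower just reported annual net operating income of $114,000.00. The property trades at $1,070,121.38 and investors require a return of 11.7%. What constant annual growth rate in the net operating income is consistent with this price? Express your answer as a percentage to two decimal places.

P = D₀(1+g)/(r−g) ⇒ P(r−g) = D₀(1+g) ⇒ g(P+D₀) = P·r − D₀
g = (P·r − D₀)/(P + D₀) = ($1,070,121.38×0.117 − $114,000.00) / ($1,070,121.38 + $114,000.00) = 0.009462

0.95%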